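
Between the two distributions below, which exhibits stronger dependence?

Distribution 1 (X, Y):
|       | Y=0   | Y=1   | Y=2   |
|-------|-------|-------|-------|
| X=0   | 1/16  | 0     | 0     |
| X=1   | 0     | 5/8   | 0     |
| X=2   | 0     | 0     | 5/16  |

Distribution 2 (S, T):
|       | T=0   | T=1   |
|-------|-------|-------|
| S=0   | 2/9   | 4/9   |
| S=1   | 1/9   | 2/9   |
Distribution 1 (X, Y):
Marginal P(X) (row sums):
  P(X=0) = 1/16 + 0 + 0 = 1/16
  P(X=1) = 0 + 5/8 + 0 = 5/8
  P(X=2) = 0 + 0 + 5/16 = 5/16
Marginal P(Y) (column sums):
  P(Y=0) = 1/16 + 0 + 0 = 1/16
  P(Y=1) = 0 + 5/8 + 0 = 5/8
  P(Y=2) = 0 + 0 + 5/16 = 5/16

H(X) = -[(1/16)·log₂(1/16) + (5/8)·log₂(5/8) + (5/16)·log₂(5/16)]
  = 0.2500 + 0.4238 + 0.5244
  = 1.1982 bits
H(Y) = -[(1/16)·log₂(1/16) + (5/8)·log₂(5/8) + (5/16)·log₂(5/16)]
  = 0.2500 + 0.4238 + 0.5244
  = 1.1982 bits
H(X,Y) = -[(1/16)·log₂(1/16) + (5/8)·log₂(5/8) + (5/16)·log₂(5/16)]
  = 0.2500 + 0.4238 + 0.5244
  = 1.1982 bits

I(X;Y) = H(X) + H(Y) - H(X,Y)
  = 1.1982 + 1.1982 - 1.1982
  = 1.1982 bits

Distribution 2 (S, T):
Marginal P(S) (row sums):
  P(S=0) = 2/9 + 4/9 = 2/3
  P(S=1) = 1/9 + 2/9 = 1/3
Marginal P(T) (column sums):
  P(T=0) = 2/9 + 1/9 = 1/3
  P(T=1) = 4/9 + 2/9 = 2/3

H(S) = -[(2/3)·log₂(2/3) + (1/3)·log₂(1/3)]
  = 0.3900 + 0.5283
  = 0.9183 bits
H(T) = -[(1/3)·log₂(1/3) + (2/3)·log₂(2/3)]
  = 0.5283 + 0.3900
  = 0.9183 bits
H(S,T) = -[(2/9)·log₂(2/9) + (4/9)·log₂(4/9) + (1/9)·log₂(1/9) + (2/9)·log₂(2/9)]
  = 0.4822 + 0.5200 + 0.3522 + 0.4822
  = 1.8366 bits

I(S;T) = H(S) + H(T) - H(S,T)
  = 0.9183 + 0.9183 - 1.8366
  = 0.0000 bits

I(X;Y) = 1.1982 bits > I(S;T) = 0.0000 bits, so (X, Y) has the higher mutual information (stronger dependence).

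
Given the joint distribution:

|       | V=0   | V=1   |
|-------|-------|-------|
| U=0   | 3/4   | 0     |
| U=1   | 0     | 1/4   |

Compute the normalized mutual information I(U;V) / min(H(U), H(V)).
Marginal P(U) (row sums):
  P(U=0) = 3/4 + 0 = 3/4
  P(U=1) = 0 + 1/4 = 1/4
Marginal P(V) (column sums):
  P(V=0) = 3/4 + 0 = 3/4
  P(V=1) = 0 + 1/4 = 1/4

H(U) = -[(3/4)·log₂(3/4) + (1/4)·log₂(1/4)]
  = 0.3113 + 0.5000
  = 0.8113 bits
H(V) = -[(3/4)·log₂(3/4) + (1/4)·log₂(1/4)]
  = 0.3113 + 0.5000
  = 0.8113 bits
H(U,V) = -[(3/4)·log₂(3/4) + (1/4)·log₂(1/4)]
  = 0.3113 + 0.5000
  = 0.8113 bits

I(U;V) = H(U) + H(V) - H(U,V)
  = 0.8113 + 0.8113 - 0.8113
  = 0.8113 bits

min(H(U), H(V)) = min(0.8113, 0.8113) = 0.8113 bits
Normalized MI = 0.8113 / 0.8113 = 1.0000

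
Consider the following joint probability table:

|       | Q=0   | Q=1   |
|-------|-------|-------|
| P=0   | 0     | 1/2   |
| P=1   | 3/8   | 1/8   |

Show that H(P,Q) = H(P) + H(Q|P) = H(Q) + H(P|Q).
Marginal P(P) (row sums):
  P(P=0) = 0 + 1/2 = 1/2
  P(P=1) = 3/8 + 1/8 = 1/2
Marginal P(Q) (column sums):
  P(Q=0) = 0 + 3/8 = 3/8
  P(Q=1) = 1/2 + 1/8 = 5/8

Decomposition 1: H(P) + H(Q|P)
H(P) = -[(1/2)·log₂(1/2) + (1/2)·log₂(1/2)]
  = 0.5000 + 0.5000
  = 1.0000 bits
H(Q|P) = -Σ P(P,Q)·log₂ P(Q|P), where P(Q|P) = P(P,Q) / P(P)
  (cells with P(P,Q) = 0 contribute 0)
  (P=0,Q=1): P(Q|P) = (1/2)/(1/2) = 1;  -(1/2)·log₂(1) = 0.0000
  (P=1,Q=0): P(Q|P) = (3/8)/(1/2) = 3/4;  -(3/8)·log₂(3/4) = 0.1556
  (P=1,Q=1): P(Q|P) = (1/8)/(1/2) = 1/4;  -(1/8)·log₂(1/4) = 0.2500
H(Q|P) = 0.0000 + 0.1556 + 0.2500
  = 0.4056 bits
H(P) + H(Q|P) = 1.0000 + 0.4056 = 1.4056 bits

Decomposition 2: H(Q) + H(P|Q)
H(Q) = -[(3/8)·log₂(3/8) + (5/8)·log₂(5/8)]
  = 0.5306 + 0.4238
  = 0.9544 bits
H(P|Q) = -Σ P(P,Q)·log₂ P(P|Q), where P(P|Q) = P(P,Q) / P(Q)
  (cells with P(P,Q) = 0 contribute 0)
  (P=0,Q=1): P(P|Q) = (1/2)/(5/8) = 4/5;  -(1/2)·log₂(4/5) = 0.1610
  (P=1,Q=0): P(P|Q) = (3/8)/(3/8) = 1;  -(3/8)·log₂(1) = 0.0000
  (P=1,Q=1): P(P|Q) = (1/8)/(5/8) = 1/5;  -(1/8)·log₂(1/5) = 0.2902
H(P|Q) = 0.1610 + 0.0000 + 0.2902
  = 0.4512 bits
H(Q) + H(P|Q) = 0.9544 + 0.4512 = 1.4056 bits

Direct computation of the joint entropy:
H(P,Q) = -[(1/2)·log₂(1/2) + (3/8)·log₂(3/8) + (1/8)·log₂(1/8)]
  = 0.5000 + 0.5306 + 0.3750
  = 1.4056 bits

All three agree: H(P,Q) = 1.4056 bits ✓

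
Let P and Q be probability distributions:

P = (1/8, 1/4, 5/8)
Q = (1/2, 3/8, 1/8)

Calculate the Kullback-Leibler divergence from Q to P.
D(P||Q) = Σ P(i) log₂(P(i)/Q(i))
  i=0: (1/8) × log₂((1/8)/(1/2)) = (1/8) × log₂(1/4) = -0.2500
  i=1: (1/4) × log₂((1/4)/(3/8)) = (1/4) × log₂(2/3) = -0.1462
  i=2: (5/8) × log₂((5/8)/(1/8)) = (5/8) × log₂(5) = 1.4512
D(P||Q) = -0.2500 - 0.1462 + 1.4512
  = 1.0550 bits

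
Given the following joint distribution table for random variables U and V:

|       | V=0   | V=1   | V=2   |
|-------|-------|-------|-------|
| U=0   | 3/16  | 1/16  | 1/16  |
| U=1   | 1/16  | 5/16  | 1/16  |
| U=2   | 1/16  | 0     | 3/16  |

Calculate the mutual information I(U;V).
Marginal P(U) (row sums):
  P(U=0) = 3/16 + 1/16 + 1/16 = 5/16
  P(U=1) = 1/16 + 5/16 + 1/16 = 7/16
  P(U=2) = 1/16 + 0 + 3/16 = 1/4
Marginal P(V) (column sums):
  P(V=0) = 3/16 + 1/16 + 1/16 = 5/16
  P(V=1) = 1/16 + 5/16 + 0 = 3/8
  P(V=2) = 1/16 + 1/16 + 3/16 = 5/16

H(U) = -[(5/16)·log₂(5/16) + (7/16)·log₂(7/16) + (1/4)·log₂(1/4)]
  = 0.5244 + 0.5218 + 0.5000
  = 1.5462 bits
H(V) = -[(5/16)·log₂(5/16) + (3/8)·log₂(3/8) + (5/16)·log₂(5/16)]
  = 0.5244 + 0.5306 + 0.5244
  = 1.5794 bits
H(U,V) = -[(3/16)·log₂(3/16) + (1/16)·log₂(1/16) + (1/16)·log₂(1/16) + (1/16)·log₂(1/16) + (5/16)·log₂(5/16) + (1/16)·log₂(1/16) + (1/16)·log₂(1/16) + (3/16)·log₂(3/16)]
  = 0.4528 + 0.2500 + 0.2500 + 0.2500 + 0.5244 + 0.2500 + 0.2500 + 0.4528
  = 2.6800 bits

I(U;V) = H(U) + H(V) - H(U,V)
  = 1.5462 + 1.5794 - 2.6800
  = 0.4456 bits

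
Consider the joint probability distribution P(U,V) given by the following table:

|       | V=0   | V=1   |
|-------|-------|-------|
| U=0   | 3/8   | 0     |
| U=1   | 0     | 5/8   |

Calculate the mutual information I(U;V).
Marginal P(U) (row sums):
  P(U=0) = 3/8 + 0 = 3/8
  P(U=1) = 0 + 5/8 = 5/8
Marginal P(V) (column sums):
  P(V=0) = 3/8 + 0 = 3/8
  P(V=1) = 0 + 5/8 = 5/8

H(U) = -[(3/8)·log₂(3/8) + (5/8)·log₂(5/8)]
  = 0.5306 + 0.4238
  = 0.9544 bits
H(V) = -[(3/8)·log₂(3/8) + (5/8)·log₂(5/8)]
  = 0.5306 + 0.4238
  = 0.9544 bits
H(U,V) = -[(3/8)·log₂(3/8) + (5/8)·log₂(5/8)]
  = 0.5306 + 0.4238
  = 0.9544 bits

I(U;V) = H(U) + H(V) - H(U,V)
  = 0.9544 + 0.9544 - 0.9544
  = 0.9544 bits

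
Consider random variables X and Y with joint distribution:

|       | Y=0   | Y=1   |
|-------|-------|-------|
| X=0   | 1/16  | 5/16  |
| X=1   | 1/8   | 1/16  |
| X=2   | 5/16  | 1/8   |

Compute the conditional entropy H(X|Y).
Marginal P(Y) (column sums):
  P(Y=0) = 1/16 + 1/8 + 5/16 = 1/2
  P(Y=1) = 5/16 + 1/16 + 1/8 = 1/2

H(X|Y) = -Σ P(X,Y)·log₂ P(X|Y), where P(X|Y) = P(X,Y) / P(Y)
  (X=0,Y=0): P(X|Y) = (1/16)/(1/2) = 1/8;  -(1/16)·log₂(1/8) = 0.1875
  (X=0,Y=1): P(X|Y) = (5/16)/(1/2) = 5/8;  -(5/16)·log₂(5/8) = 0.2119
  (X=1,Y=0): P(X|Y) = (1/8)/(1/2) = 1/4;  -(1/8)·log₂(1/4) = 0.2500
  (X=1,Y=1): P(X|Y) = (1/16)/(1/2) = 1/8;  -(1/16)·log₂(1/8) = 0.1875
  (X=2,Y=0): P(X|Y) = (5/16)/(1/2) = 5/8;  -(5/16)·log₂(5/8) = 0.2119
  (X=2,Y=1): P(X|Y) = (1/8)/(1/2) = 1/4;  -(1/8)·log₂(1/4) = 0.2500
H(X|Y) = 0.1875 + 0.2119 + 0.2500 + 0.1875 + 0.2119 + 0.2500
  = 1.2988 bits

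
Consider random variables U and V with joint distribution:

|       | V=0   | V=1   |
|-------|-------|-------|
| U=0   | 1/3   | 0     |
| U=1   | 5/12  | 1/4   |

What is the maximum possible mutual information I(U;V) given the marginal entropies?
The upper bound on mutual information is I(U;V) ≤ min(H(U), H(V)).

Marginal P(U) (row sums):
  P(U=0) = 1/3 + 0 = 1/3
  P(U=1) = 5/12 + 1/4 = 2/3
Marginal P(V) (column sums):
  P(V=0) = 1/3 + 5/12 = 3/4
  P(V=1) = 0 + 1/4 = 1/4

H(U) = -[(1/3)·log₂(1/3) + (2/3)·log₂(2/3)]
  = 0.5283 + 0.3900
  = 0.9183 bits
H(V) = -[(3/4)·log₂(3/4) + (1/4)·log₂(1/4)]
  = 0.3113 + 0.5000
  = 0.8113 bits

Maximum possible I(U;V) = min(0.9183, 0.8113) = 0.8113 bits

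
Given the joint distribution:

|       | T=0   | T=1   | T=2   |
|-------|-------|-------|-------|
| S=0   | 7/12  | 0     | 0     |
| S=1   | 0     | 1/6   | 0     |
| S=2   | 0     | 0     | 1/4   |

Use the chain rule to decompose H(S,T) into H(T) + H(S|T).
By the chain rule: H(S,T) = H(T) + H(S|T)

Marginal P(T) (column sums):
  P(T=0) = 7/12 + 0 + 0 = 7/12
  P(T=1) = 0 + 1/6 + 0 = 1/6
  P(T=2) = 0 + 0 + 1/4 = 1/4
H(T) = -[(7/12)·log₂(7/12) + (1/6)·log₂(1/6) + (1/4)·log₂(1/4)]
  = 0.4536 + 0.4308 + 0.5000
  = 1.3844 bits
H(S|T) = -Σ P(S,T)·log₂ P(S|T), where P(S|T) = P(S,T) / P(T)
  (cells with P(S,T) = 0 contribute 0)
  (S=0,T=0): P(S|T) = (7/12)/(7/12) = 1;  -(7/12)·log₂(1) = 0.0000
  (S=1,T=1): P(S|T) = (1/6)/(1/6) = 1;  -(1/6)·log₂(1) = 0.0000
  (S=2,T=2): P(S|T) = (1/4)/(1/4) = 1;  -(1/4)·log₂(1) = 0.0000
H(S|T) = 0.0000 + 0.0000 + 0.0000
  = 0.0000 bits

H(S,T) = H(T) + H(S|T) = 1.3844 + 0.0000 = 1.3844 bits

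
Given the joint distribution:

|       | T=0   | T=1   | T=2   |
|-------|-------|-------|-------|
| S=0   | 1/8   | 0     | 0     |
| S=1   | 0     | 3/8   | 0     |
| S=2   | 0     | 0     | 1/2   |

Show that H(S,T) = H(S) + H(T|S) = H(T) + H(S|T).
Marginal P(S) (row sums):
  P(S=0) = 1/8 + 0 + 0 = 1/8
  P(S=1) = 0 + 3/8 + 0 = 3/8
  P(S=2) = 0 + 0 + 1/2 = 1/2
Marginal P(T) (column sums):
  P(T=0) = 1/8 + 0 + 0 = 1/8
  P(T=1) = 0 + 3/8 + 0 = 3/8
  P(T=2) = 0 + 0 + 1/2 = 1/2

Decomposition 1: H(S) + H(T|S)
H(S) = -[(1/8)·log₂(1/8) + (3/8)·log₂(3/8) + (1/2)·log₂(1/2)]
  = 0.3750 + 0.5306 + 0.5000
  = 1.4056 bits
H(T|S) = -Σ P(S,T)·log₂ P(T|S), where P(T|S) = P(S,T) / P(S)
  (cells with P(S,T) = 0 contribute 0)
  (S=0,T=0): P(T|S) = (1/8)/(1/8) = 1;  -(1/8)·log₂(1) = 0.0000
  (S=1,T=1): P(T|S) = (3/8)/(3/8) = 1;  -(3/8)·log₂(1) = 0.0000
  (S=2,T=2): P(T|S) = (1/2)/(1/2) = 1;  -(1/2)·log₂(1) = 0.0000
H(T|S) = 0.0000 + 0.0000 + 0.0000
  = 0.0000 bits
H(S) + H(T|S) = 1.4056 + 0.0000 = 1.4056 bits

Decomposition 2: H(T) + H(S|T)
H(T) = -[(1/8)·log₂(1/8) + (3/8)·log₂(3/8) + (1/2)·log₂(1/2)]
  = 0.3750 + 0.5306 + 0.5000
  = 1.4056 bits
H(S|T) = -Σ P(S,T)·log₂ P(S|T), where P(S|T) = P(S,T) / P(T)
  (cells with P(S,T) = 0 contribute 0)
  (S=0,T=0): P(S|T) = (1/8)/(1/8) = 1;  -(1/8)·log₂(1) = 0.0000
  (S=1,T=1): P(S|T) = (3/8)/(3/8) = 1;  -(3/8)·log₂(1) = 0.0000
  (S=2,T=2): P(S|T) = (1/2)/(1/2) = 1;  -(1/2)·log₂(1) = 0.0000
H(S|T) = 0.0000 + 0.0000 + 0.0000
  = 0.0000 bits
H(T) + H(S|T) = 1.4056 + 0.0000 = 1.4056 bits

Direct computation of the joint entropy:
H(S,T) = -[(1/8)·log₂(1/8) + (3/8)·log₂(3/8) + (1/2)·log₂(1/2)]
  = 0.3750 + 0.5306 + 0.5000
  = 1.4056 bits

All three agree: H(S,T) = 1.4056 bits ✓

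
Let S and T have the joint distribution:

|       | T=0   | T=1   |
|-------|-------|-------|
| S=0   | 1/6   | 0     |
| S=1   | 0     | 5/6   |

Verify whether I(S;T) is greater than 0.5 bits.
Marginal P(S) (row sums):
  P(S=0) = 1/6 + 0 = 1/6
  P(S=1) = 0 + 5/6 = 5/6
Marginal P(T) (column sums):
  P(T=0) = 1/6 + 0 = 1/6
  P(T=1) = 0 + 5/6 = 5/6

H(S) = -[(1/6)·log₂(1/6) + (5/6)·log₂(5/6)]
  = 0.4308 + 0.2192
  = 0.6500 bits
H(T) = -[(1/6)·log₂(1/6) + (5/6)·log₂(5/6)]
  = 0.4308 + 0.2192
  = 0.6500 bits
H(S,T) = -[(1/6)·log₂(1/6) + (5/6)·log₂(5/6)]
  = 0.4308 + 0.2192
  = 0.6500 bits

I(S;T) = H(S) + H(T) - H(S,T)
  = 0.6500 + 0.6500 - 0.6500
  = 0.6500 bits

Yes. I(S;T) = 0.6500 bits, which is > 0.5 bits.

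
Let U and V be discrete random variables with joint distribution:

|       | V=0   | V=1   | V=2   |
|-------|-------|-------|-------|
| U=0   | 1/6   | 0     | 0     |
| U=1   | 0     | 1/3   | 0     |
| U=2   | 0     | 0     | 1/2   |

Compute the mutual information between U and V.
Marginal P(U) (row sums):
  P(U=0) = 1/6 + 0 + 0 = 1/6
  P(U=1) = 0 + 1/3 + 0 = 1/3
  P(U=2) = 0 + 0 + 1/2 = 1/2
Marginal P(V) (column sums):
  P(V=0) = 1/6 + 0 + 0 = 1/6
  P(V=1) = 0 + 1/3 + 0 = 1/3
  P(V=2) = 0 + 0 + 1/2 = 1/2

H(U) = -[(1/6)·log₂(1/6) + (1/3)·log₂(1/3) + (1/2)·log₂(1/2)]
  = 0.4308 + 0.5283 + 0.5000
  = 1.4591 bits
H(V) = -[(1/6)·log₂(1/6) + (1/3)·log₂(1/3) + (1/2)·log₂(1/2)]
  = 0.4308 + 0.5283 + 0.5000
  = 1.4591 bits
H(U,V) = -[(1/6)·log₂(1/6) + (1/3)·log₂(1/3) + (1/2)·log₂(1/2)]
  = 0.4308 + 0.5283 + 0.5000
  = 1.4591 bits

I(U;V) = H(U) + H(V) - H(U,V)
  = 1.4591 + 1.4591 - 1.4591
  = 1.4591 bits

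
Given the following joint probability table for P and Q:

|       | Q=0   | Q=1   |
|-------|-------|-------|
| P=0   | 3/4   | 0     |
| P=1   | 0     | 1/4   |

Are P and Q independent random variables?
Marginal P(P) (row sums):
  P(P=0) = 3/4 + 0 = 3/4
  P(P=1) = 0 + 1/4 = 1/4
Marginal P(Q) (column sums):
  P(Q=0) = 3/4 + 0 = 3/4
  P(Q=1) = 0 + 1/4 = 1/4

P and Q are independent iff P(P=i,Q=j) = P(P=i)·P(Q=j) for every cell.
  P(P=0)·P(Q=0) = 3/4 × 3/4 = 9/16, but P(P=0,Q=0) = 3/4 ✗

No, P and Q are not independent. Quantitatively, I(P;Q) > 0:

H(P) = -[(3/4)·log₂(3/4) + (1/4)·log₂(1/4)]
  = 0.3113 + 0.5000
  = 0.8113 bits
H(Q) = -[(3/4)·log₂(3/4) + (1/4)·log₂(1/4)]
  = 0.3113 + 0.5000
  = 0.8113 bits
H(P,Q) = -[(3/4)·log₂(3/4) + (1/4)·log₂(1/4)]
  = 0.3113 + 0.5000
  = 0.8113 bits
I(P;Q) = H(P) + H(Q) - H(P,Q) = 0.8113 + 0.8113 - 0.8113 = 0.8113 bits > 0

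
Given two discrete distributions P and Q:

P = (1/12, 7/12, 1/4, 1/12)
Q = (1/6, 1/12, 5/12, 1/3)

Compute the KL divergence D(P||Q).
D(P||Q) = Σ P(i) log₂(P(i)/Q(i))
  i=0: (1/12) × log₂((1/12)/(1/6)) = (1/12) × log₂(1/2) = -0.0833
  i=1: (7/12) × log₂((7/12)/(1/12)) = (7/12) × log₂(7) = 1.6376
  i=2: (1/4) × log₂((1/4)/(5/12)) = (1/4) × log₂(3/5) = -0.1842
  i=3: (1/12) × log₂((1/12)/(1/3)) = (1/12) × log₂(1/4) = -0.1667
D(P||Q) = -0.0833 + 1.6376 - 0.1842 - 0.1667
  = 1.2034 bits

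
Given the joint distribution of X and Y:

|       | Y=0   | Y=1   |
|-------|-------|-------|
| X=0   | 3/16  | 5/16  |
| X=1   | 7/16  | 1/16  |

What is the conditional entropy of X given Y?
Marginal P(Y) (column sums):
  P(Y=0) = 3/16 + 7/16 = 5/8
  P(Y=1) = 5/16 + 1/16 = 3/8

H(X|Y) = -Σ P(X,Y)·log₂ P(X|Y), where P(X|Y) = P(X,Y) / P(Y)
  (X=0,Y=0): P(X|Y) = (3/16)/(5/8) = 3/10;  -(3/16)·log₂(3/10) = 0.3257
  (X=0,Y=1): P(X|Y) = (5/16)/(3/8) = 5/6;  -(5/16)·log₂(5/6) = 0.0822
  (X=1,Y=0): P(X|Y) = (7/16)/(5/8) = 7/10;  -(7/16)·log₂(7/10) = 0.2251
  (X=1,Y=1): P(X|Y) = (1/16)/(3/8) = 1/6;  -(1/16)·log₂(1/6) = 0.1616
H(X|Y) = 0.3257 + 0.0822 + 0.2251 + 0.1616
  = 0.7946 bits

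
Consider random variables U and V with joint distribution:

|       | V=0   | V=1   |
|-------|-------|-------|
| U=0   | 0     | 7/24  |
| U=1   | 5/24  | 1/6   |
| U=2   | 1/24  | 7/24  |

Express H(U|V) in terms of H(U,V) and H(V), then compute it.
H(U|V) = H(U,V) - H(V)

Marginal P(V) (column sums):
  P(V=0) = 0 + 5/24 + 1/24 = 1/4
  P(V=1) = 7/24 + 1/6 + 7/24 = 3/4

H(U,V) = -[(7/24)·log₂(7/24) + (5/24)·log₂(5/24) + (1/6)·log₂(1/6) + (1/24)·log₂(1/24) + (7/24)·log₂(7/24)]
  = 0.5185 + 0.4715 + 0.4308 + 0.1910 + 0.5185
  = 2.1303 bits
H(V) = -[(1/4)·log₂(1/4) + (3/4)·log₂(3/4)]
  = 0.5000 + 0.3113
  = 0.8113 bits

H(U|V) = 2.1303 - 0.8113 = 1.3190 bits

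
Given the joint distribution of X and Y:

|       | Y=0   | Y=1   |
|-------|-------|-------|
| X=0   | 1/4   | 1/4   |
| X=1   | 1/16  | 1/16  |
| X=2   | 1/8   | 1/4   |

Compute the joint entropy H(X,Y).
H(X,Y) = -Σ P(X,Y) log₂ P(X,Y), summed over the non-zero cells:
H(X,Y) = -[(1/4)·log₂(1/4) + (1/4)·log₂(1/4) + (1/16)·log₂(1/16) + (1/16)·log₂(1/16) + (1/8)·log₂(1/8) + (1/4)·log₂(1/4)]
  = 0.5000 + 0.5000 + 0.2500 + 0.2500 + 0.3750 + 0.5000
  = 2.3750 bits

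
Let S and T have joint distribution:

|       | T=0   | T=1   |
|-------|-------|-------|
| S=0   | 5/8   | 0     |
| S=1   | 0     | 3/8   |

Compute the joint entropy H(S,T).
H(S,T) = -Σ P(S,T) log₂ P(S,T), summed over the non-zero cells:
H(S,T) = -[(5/8)·log₂(5/8) + (3/8)·log₂(3/8)]
  = 0.4238 + 0.5306
  = 0.9544 bits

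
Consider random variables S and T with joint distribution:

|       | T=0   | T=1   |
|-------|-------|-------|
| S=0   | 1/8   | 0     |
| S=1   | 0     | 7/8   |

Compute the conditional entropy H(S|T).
Marginal P(T) (column sums):
  P(T=0) = 1/8 + 0 = 1/8
  P(T=1) = 0 + 7/8 = 7/8

H(S|T) = -Σ P(S,T)·log₂ P(S|T), where P(S|T) = P(S,T) / P(T)
  (cells with P(S,T) = 0 contribute 0)
  (S=0,T=0): P(S|T) = (1/8)/(1/8) = 1;  -(1/8)·log₂(1) = 0.0000
  (S=1,T=1): P(S|T) = (7/8)/(7/8) = 1;  -(7/8)·log₂(1) = 0.0000
H(S|T) = 0.0000 + 0.0000
  = 0.0000 bits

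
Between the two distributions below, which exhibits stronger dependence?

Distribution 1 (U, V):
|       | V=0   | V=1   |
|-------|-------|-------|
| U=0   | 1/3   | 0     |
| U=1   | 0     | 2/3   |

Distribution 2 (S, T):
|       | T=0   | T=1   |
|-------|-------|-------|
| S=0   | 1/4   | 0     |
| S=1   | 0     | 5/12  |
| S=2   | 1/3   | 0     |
Distribution 1 (U, V):
Marginal P(U) (row sums):
  P(U=0) = 1/3 + 0 = 1/3
  P(U=1) = 0 + 2/3 = 2/3
Marginal P(V) (column sums):
  P(V=0) = 1/3 + 0 = 1/3
  P(V=1) = 0 + 2/3 = 2/3

H(U) = -[(1/3)·log₂(1/3) + (2/3)·log₂(2/3)]
  = 0.5283 + 0.3900
  = 0.9183 bits
H(V) = -[(1/3)·log₂(1/3) + (2/3)·log₂(2/3)]
  = 0.5283 + 0.3900
  = 0.9183 bits
H(U,V) = -[(1/3)·log₂(1/3) + (2/3)·log₂(2/3)]
  = 0.5283 + 0.3900
  = 0.9183 bits

I(U;V) = H(U) + H(V) - H(U,V)
  = 0.9183 + 0.9183 - 0.9183
  = 0.9183 bits

Distribution 2 (S, T):
Marginal P(S) (row sums):
  P(S=0) = 1/4 + 0 = 1/4
  P(S=1) = 0 + 5/12 = 5/12
  P(S=2) = 1/3 + 0 = 1/3
Marginal P(T) (column sums):
  P(T=0) = 1/4 + 0 + 1/3 = 7/12
  P(T=1) = 0 + 5/12 + 0 = 5/12

H(S) = -[(1/4)·log₂(1/4) + (5/12)·log₂(5/12) + (1/3)·log₂(1/3)]
  = 0.5000 + 0.5263 + 0.5283
  = 1.5546 bits
H(T) = -[(7/12)·log₂(7/12) + (5/12)·log₂(5/12)]
  = 0.4536 + 0.5263
  = 0.9799 bits
H(S,T) = -[(1/4)·log₂(1/4) + (5/12)·log₂(5/12) + (1/3)·log₂(1/3)]
  = 0.5000 + 0.5263 + 0.5283
  = 1.5546 bits

I(S;T) = H(S) + H(T) - H(S,T)
  = 1.5546 + 0.9799 - 1.5546
  = 0.9799 bits

I(S;T) = 0.9799 bits > I(U;V) = 0.9183 bits, so (S, T) has the higher mutual information (stronger dependence).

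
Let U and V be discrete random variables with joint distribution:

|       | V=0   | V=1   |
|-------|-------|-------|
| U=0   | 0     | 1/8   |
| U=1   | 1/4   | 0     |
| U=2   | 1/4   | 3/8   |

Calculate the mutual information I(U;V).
Marginal P(U) (row sums):
  P(U=0) = 0 + 1/8 = 1/8
  P(U=1) = 1/4 + 0 = 1/4
  P(U=2) = 1/4 + 3/8 = 5/8
Marginal P(V) (column sums):
  P(V=0) = 0 + 1/4 + 1/4 = 1/2
  P(V=1) = 1/8 + 0 + 3/8 = 1/2

H(U) = -[(1/8)·log₂(1/8) + (1/4)·log₂(1/4) + (5/8)·log₂(5/8)]
  = 0.3750 + 0.5000 + 0.4238
  = 1.2988 bits
H(V) = -[(1/2)·log₂(1/2) + (1/2)·log₂(1/2)]
  = 0.5000 + 0.5000
  = 1.0000 bits
H(U,V) = -[(1/8)·log₂(1/8) + (1/4)·log₂(1/4) + (1/4)·log₂(1/4) + (3/8)·log₂(3/8)]
  = 0.3750 + 0.5000 + 0.5000 + 0.5306
  = 1.9056 bits

I(U;V) = H(U) + H(V) - H(U,V)
  = 1.2988 + 1.0000 - 1.9056
  = 0.3932 bits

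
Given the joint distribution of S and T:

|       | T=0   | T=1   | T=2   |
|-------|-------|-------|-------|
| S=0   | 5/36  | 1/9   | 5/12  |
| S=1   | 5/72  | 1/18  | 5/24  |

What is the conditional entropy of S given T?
Marginal P(T) (column sums):
  P(T=0) = 5/36 + 5/72 = 5/24
  P(T=1) = 1/9 + 1/18 = 1/6
  P(T=2) = 5/12 + 5/24 = 5/8

H(S|T) = -Σ P(S,T)·log₂ P(S|T), where P(S|T) = P(S,T) / P(T)
  (S=0,T=0): P(S|T) = (5/36)/(5/24) = 2/3;  -(5/36)·log₂(2/3) = 0.0812
  (S=0,T=1): P(S|T) = (1/9)/(1/6) = 2/3;  -(1/9)·log₂(2/3) = 0.0650
  (S=0,T=2): P(S|T) = (5/12)/(5/8) = 2/3;  -(5/12)·log₂(2/3) = 0.2437
  (S=1,T=0): P(S|T) = (5/72)/(5/24) = 1/3;  -(5/72)·log₂(1/3) = 0.1101
  (S=1,T=1): P(S|T) = (1/18)/(1/6) = 1/3;  -(1/18)·log₂(1/3) = 0.0881
  (S=1,T=2): P(S|T) = (5/24)/(5/8) = 1/3;  -(5/24)·log₂(1/3) = 0.3302
H(S|T) = 0.0812 + 0.0650 + 0.2437 + 0.1101 + 0.0881 + 0.3302
  = 0.9183 bits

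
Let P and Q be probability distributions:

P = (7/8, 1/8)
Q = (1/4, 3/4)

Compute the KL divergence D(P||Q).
D(P||Q) = Σ P(i) log₂(P(i)/Q(i))
  i=0: (7/8) × log₂((7/8)/(1/4)) = (7/8) × log₂(7/2) = 1.5814
  i=1: (1/8) × log₂((1/8)/(3/4)) = (1/8) × log₂(1/6) = -0.3231
D(P||Q) = 1.5814 - 0.3231
  = 1.2583 bits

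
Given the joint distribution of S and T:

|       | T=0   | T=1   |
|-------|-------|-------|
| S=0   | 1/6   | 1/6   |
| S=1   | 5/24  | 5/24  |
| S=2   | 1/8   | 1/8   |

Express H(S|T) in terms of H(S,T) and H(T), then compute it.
H(S|T) = H(S,T) - H(T)

Marginal P(T) (column sums):
  P(T=0) = 1/6 + 5/24 + 1/8 = 1/2
  P(T=1) = 1/6 + 5/24 + 1/8 = 1/2

H(S,T) = -[(1/6)·log₂(1/6) + (1/6)·log₂(1/6) + (5/24)·log₂(5/24) + (5/24)·log₂(5/24) + (1/8)·log₂(1/8) + (1/8)·log₂(1/8)]
  = 0.4308 + 0.4308 + 0.4715 + 0.4715 + 0.3750 + 0.3750
  = 2.5546 bits
H(T) = -[(1/2)·log₂(1/2) + (1/2)·log₂(1/2)]
  = 0.5000 + 0.5000
  = 1.0000 bits

H(S|T) = 2.5546 - 1.0000 = 1.5546 bits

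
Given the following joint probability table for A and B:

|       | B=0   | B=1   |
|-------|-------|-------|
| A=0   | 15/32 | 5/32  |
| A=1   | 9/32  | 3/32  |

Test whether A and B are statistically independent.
Marginal P(A) (row sums):
  P(A=0) = 15/32 + 5/32 = 5/8
  P(A=1) = 9/32 + 3/32 = 3/8
Marginal P(B) (column sums):
  P(B=0) = 15/32 + 9/32 = 3/4
  P(B=1) = 5/32 + 3/32 = 1/4

A and B are independent iff P(A=i,B=j) = P(A=i)·P(B=j) for every cell.
  P(A=0)·P(B=0) = 5/8 × 3/4 = 15/32 = P(A=0,B=0) ✓
  P(A=0)·P(B=1) = 5/8 × 1/4 = 5/32 = P(A=0,B=1) ✓
  P(A=1)·P(B=0) = 3/8 × 3/4 = 9/32 = P(A=1,B=0) ✓
  P(A=1)·P(B=1) = 3/8 × 1/4 = 3/32 = P(A=1,B=1) ✓

Yes, A and B are independent: every cell factors, so I(A;B) = 0 bits.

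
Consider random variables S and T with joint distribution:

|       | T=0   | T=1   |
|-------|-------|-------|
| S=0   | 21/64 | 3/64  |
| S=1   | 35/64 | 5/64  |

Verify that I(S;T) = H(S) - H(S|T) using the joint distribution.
Left side, from I(S;T) = H(S) + H(T) - H(S,T):
Marginal P(S) (row sums):
  P(S=0) = 21/64 + 3/64 = 3/8
  P(S=1) = 35/64 + 5/64 = 5/8
Marginal P(T) (column sums):
  P(T=0) = 21/64 + 35/64 = 7/8
  P(T=1) = 3/64 + 5/64 = 1/8

H(S) = -[(3/8)·log₂(3/8) + (5/8)·log₂(5/8)]
  = 0.5306 + 0.4238
  = 0.9544 bits
H(T) = -[(7/8)·log₂(7/8) + (1/8)·log₂(1/8)]
  = 0.1686 + 0.3750
  = 0.5436 bits
H(S,T) = -[(21/64)·log₂(21/64) + (3/64)·log₂(3/64) + (35/64)·log₂(35/64) + (5/64)·log₂(5/64)]
  = 0.5275 + 0.2070 + 0.4762 + 0.2873
  = 1.4980 bits

I(S;T) = H(S) + H(T) - H(S,T)
  = 0.9544 + 0.5436 - 1.4980
  = 0.0000 bits

Right side, with H(S|T) computed directly from the conditional probabilities:
H(S|T) = -Σ P(S,T)·log₂ P(S|T), where P(S|T) = P(S,T) / P(T)
  (S=0,T=0): P(S|T) = (21/64)/(7/8) = 3/8;  -(21/64)·log₂(3/8) = 0.4643
  (S=0,T=1): P(S|T) = (3/64)/(1/8) = 3/8;  -(3/64)·log₂(3/8) = 0.0663
  (S=1,T=0): P(S|T) = (35/64)/(7/8) = 5/8;  -(35/64)·log₂(5/8) = 0.3708
  (S=1,T=1): P(S|T) = (5/64)/(1/8) = 5/8;  -(5/64)·log₂(5/8) = 0.0530
H(S|T) = 0.4643 + 0.0663 + 0.3708 + 0.0530
  = 0.9544 bits
H(S) - H(S|T) = 0.9544 - 0.9544 = 0.0000 bits

Both sides equal 0.0000 bits, so I(S;T) = H(S) - H(S|T) ✓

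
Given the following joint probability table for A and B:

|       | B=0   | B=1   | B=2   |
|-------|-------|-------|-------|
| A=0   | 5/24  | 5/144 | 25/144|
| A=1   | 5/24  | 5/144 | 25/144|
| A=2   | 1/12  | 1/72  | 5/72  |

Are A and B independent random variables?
Marginal P(A) (row sums):
  P(A=0) = 5/24 + 5/144 + 25/144 = 5/12
  P(A=1) = 5/24 + 5/144 + 25/144 = 5/12
  P(A=2) = 1/12 + 1/72 + 5/72 = 1/6
Marginal P(B) (column sums):
  P(B=0) = 5/24 + 5/24 + 1/12 = 1/2
  P(B=1) = 5/144 + 5/144 + 1/72 = 1/12
  P(B=2) = 25/144 + 25/144 + 5/72 = 5/12

A and B are independent iff P(A=i,B=j) = P(A=i)·P(B=j) for every cell.
  P(A=0)·P(B=0) = 5/12 × 1/2 = 5/24 = P(A=0,B=0) ✓
  P(A=0)·P(B=1) = 5/12 × 1/12 = 5/144 = P(A=0,B=1) ✓
  P(A=0)·P(B=2) = 5/12 × 5/12 = 25/144 = P(A=0,B=2) ✓
  P(A=1)·P(B=0) = 5/12 × 1/2 = 5/24 = P(A=1,B=0) ✓
  P(A=1)·P(B=1) = 5/12 × 1/12 = 5/144 = P(A=1,B=1) ✓
  P(A=1)·P(B=2) = 5/12 × 5/12 = 25/144 = P(A=1,B=2) ✓
  P(A=2)·P(B=0) = 1/6 × 1/2 = 1/12 = P(A=2,B=0) ✓
  P(A=2)·P(B=1) = 1/6 × 1/12 = 1/72 = P(A=2,B=1) ✓
  P(A=2)·P(B=2) = 1/6 × 5/12 = 5/72 = P(A=2,B=2) ✓

Yes, A and B are independent: every cell factors, so I(A;B) = 0 bits.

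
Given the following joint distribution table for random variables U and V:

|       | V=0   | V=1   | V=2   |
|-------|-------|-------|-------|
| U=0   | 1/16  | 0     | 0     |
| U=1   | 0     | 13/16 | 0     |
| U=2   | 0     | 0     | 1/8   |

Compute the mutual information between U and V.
Marginal P(U) (row sums):
  P(U=0) = 1/16 + 0 + 0 = 1/16
  P(U=1) = 0 + 13/16 + 0 = 13/16
  P(U=2) = 0 + 0 + 1/8 = 1/8
Marginal P(V) (column sums):
  P(V=0) = 1/16 + 0 + 0 = 1/16
  P(V=1) = 0 + 13/16 + 0 = 13/16
  P(V=2) = 0 + 0 + 1/8 = 1/8

H(U) = -[(1/16)·log₂(1/16) + (13/16)·log₂(13/16) + (1/8)·log₂(1/8)]
  = 0.2500 + 0.2434 + 0.3750
  = 0.8684 bits
H(V) = -[(1/16)·log₂(1/16) + (13/16)·log₂(13/16) + (1/8)·log₂(1/8)]
  = 0.2500 + 0.2434 + 0.3750
  = 0.8684 bits
H(U,V) = -[(1/16)·log₂(1/16) + (13/16)·log₂(13/16) + (1/8)·log₂(1/8)]
  = 0.2500 + 0.2434 + 0.3750
  = 0.8684 bits

I(U;V) = H(U) + H(V) - H(U,V)
  = 0.8684 + 0.8684 - 0.8684
  = 0.8684 bits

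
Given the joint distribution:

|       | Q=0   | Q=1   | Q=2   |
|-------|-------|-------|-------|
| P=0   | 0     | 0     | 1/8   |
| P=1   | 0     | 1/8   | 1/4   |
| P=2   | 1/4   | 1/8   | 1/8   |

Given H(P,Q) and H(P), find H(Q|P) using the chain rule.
From the chain rule: H(P,Q) = H(P) + H(Q|P)
Therefore: H(Q|P) = H(P,Q) - H(P)

H(P,Q) = -[(1/8)·log₂(1/8) + (1/8)·log₂(1/8) + (1/4)·log₂(1/4) + (1/4)·log₂(1/4) + (1/8)·log₂(1/8) + (1/8)·log₂(1/8)]
  = 0.3750 + 0.3750 + 0.5000 + 0.5000 + 0.3750 + 0.3750
  = 2.5000 bits
Marginal P(P) (row sums):
  P(P=0) = 0 + 0 + 1/8 = 1/8
  P(P=1) = 0 + 1/8 + 1/4 = 3/8
  P(P=2) = 1/4 + 1/8 + 1/8 = 1/2
H(P) = -[(1/8)·log₂(1/8) + (3/8)·log₂(3/8) + (1/2)·log₂(1/2)]
  = 0.3750 + 0.5306 + 0.5000
  = 1.4056 bits

H(Q|P) = 2.5000 - 1.4056 = 1.0944 bits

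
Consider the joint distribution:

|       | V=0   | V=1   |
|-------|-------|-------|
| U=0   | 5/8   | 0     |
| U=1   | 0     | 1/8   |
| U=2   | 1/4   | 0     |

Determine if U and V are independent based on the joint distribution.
Marginal P(U) (row sums):
  P(U=0) = 5/8 + 0 = 5/8
  P(U=1) = 0 + 1/8 = 1/8
  P(U=2) = 1/4 + 0 = 1/4
Marginal P(V) (column sums):
  P(V=0) = 5/8 + 0 + 1/4 = 7/8
  P(V=1) = 0 + 1/8 + 0 = 1/8

U and V are independent iff P(U=i,V=j) = P(U=i)·P(V=j) for every cell.
  P(U=0)·P(V=0) = 5/8 × 7/8 = 35/64, but P(U=0,V=0) = 5/8 ✗

No, U and V are not independent. Quantitatively, I(U;V) > 0:

H(U) = -[(5/8)·log₂(5/8) + (1/8)·log₂(1/8) + (1/4)·log₂(1/4)]
  = 0.4238 + 0.3750 + 0.5000
  = 1.2988 bits
H(V) = -[(7/8)·log₂(7/8) + (1/8)·log₂(1/8)]
  = 0.1686 + 0.3750
  = 0.5436 bits
H(U,V) = -[(5/8)·log₂(5/8) + (1/8)·log₂(1/8) + (1/4)·log₂(1/4)]
  = 0.4238 + 0.3750 + 0.5000
  = 1.2988 bits
I(U;V) = H(U) + H(V) - H(U,V) = 1.2988 + 0.5436 - 1.2988 = 0.5436 bits > 0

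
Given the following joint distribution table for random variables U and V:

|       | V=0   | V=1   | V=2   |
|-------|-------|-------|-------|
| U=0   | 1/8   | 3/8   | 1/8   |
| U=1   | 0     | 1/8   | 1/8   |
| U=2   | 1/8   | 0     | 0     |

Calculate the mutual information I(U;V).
Marginal P(U) (row sums):
  P(U=0) = 1/8 + 3/8 + 1/8 = 5/8
  P(U=1) = 0 + 1/8 + 1/8 = 1/4
  P(U=2) = 1/8 + 0 + 0 = 1/8
Marginal P(V) (column sums):
  P(V=0) = 1/8 + 0 + 1/8 = 1/4
  P(V=1) = 3/8 + 1/8 + 0 = 1/2
  P(V=2) = 1/8 + 1/8 + 0 = 1/4

H(U) = -[(5/8)·log₂(5/8) + (1/4)·log₂(1/4) + (1/8)·log₂(1/8)]
  = 0.4238 + 0.5000 + 0.3750
  = 1.2988 bits
H(V) = -[(1/4)·log₂(1/4) + (1/2)·log₂(1/2) + (1/4)·log₂(1/4)]
  = 0.5000 + 0.5000 + 0.5000
  = 1.5000 bits
H(U,V) = -[(1/8)·log₂(1/8) + (3/8)·log₂(3/8) + (1/8)·log₂(1/8) + (1/8)·log₂(1/8) + (1/8)·log₂(1/8) + (1/8)·log₂(1/8)]
  = 0.3750 + 0.5306 + 0.3750 + 0.3750 + 0.3750 + 0.3750
  = 2.4056 bits

I(U;V) = H(U) + H(V) - H(U,V)
  = 1.2988 + 1.5000 - 2.4056
  = 0.3932 bits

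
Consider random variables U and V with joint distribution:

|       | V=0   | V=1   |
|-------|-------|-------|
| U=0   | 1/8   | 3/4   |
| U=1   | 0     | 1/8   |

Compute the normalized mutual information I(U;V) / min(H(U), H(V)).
Marginal P(U) (row sums):
  P(U=0) = 1/8 + 3/4 = 7/8
  P(U=1) = 0 + 1/8 = 1/8
Marginal P(V) (column sums):
  P(V=0) = 1/8 + 0 = 1/8
  P(V=1) = 3/4 + 1/8 = 7/8

H(U) = -[(7/8)·log₂(7/8) + (1/8)·log₂(1/8)]
  = 0.1686 + 0.3750
  = 0.5436 bits
H(V) = -[(1/8)·log₂(1/8) + (7/8)·log₂(7/8)]
  = 0.3750 + 0.1686
  = 0.5436 bits
H(U,V) = -[(1/8)·log₂(1/8) + (3/4)·log₂(3/4) + (1/8)·log₂(1/8)]
  = 0.3750 + 0.3113 + 0.3750
  = 1.0613 bits

I(U;V) = H(U) + H(V) - H(U,V)
  = 0.5436 + 0.5436 - 1.0613
  = 0.0259 bits

min(H(U), H(V)) = min(0.5436, 0.5436) = 0.5436 bits
Normalized MI = 0.0259 / 0.5436 = 0.0476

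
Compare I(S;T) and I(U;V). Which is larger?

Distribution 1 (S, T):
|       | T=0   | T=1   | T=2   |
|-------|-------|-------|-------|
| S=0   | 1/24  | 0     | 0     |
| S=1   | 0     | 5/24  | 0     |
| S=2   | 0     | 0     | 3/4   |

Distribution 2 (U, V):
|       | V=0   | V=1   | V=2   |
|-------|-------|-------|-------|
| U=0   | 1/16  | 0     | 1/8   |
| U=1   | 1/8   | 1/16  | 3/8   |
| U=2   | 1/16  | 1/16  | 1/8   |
Distribution 1 (S, T):
Marginal P(S) (row sums):
  P(S=0) = 1/24 + 0 + 0 = 1/24
  P(S=1) = 0 + 5/24 + 0 = 5/24
  P(S=2) = 0 + 0 + 3/4 = 3/4
Marginal P(T) (column sums):
  P(T=0) = 1/24 + 0 + 0 = 1/24
  P(T=1) = 0 + 5/24 + 0 = 5/24
  P(T=2) = 0 + 0 + 3/4 = 3/4

H(S) = -[(1/24)·log₂(1/24) + (5/24)·log₂(5/24) + (3/4)·log₂(3/4)]
  = 0.1910 + 0.4715 + 0.3113
  = 0.9738 bits
H(T) = -[(1/24)·log₂(1/24) + (5/24)·log₂(5/24) + (3/4)·log₂(3/4)]
  = 0.1910 + 0.4715 + 0.3113
  = 0.9738 bits
H(S,T) = -[(1/24)·log₂(1/24) + (5/24)·log₂(5/24) + (3/4)·log₂(3/4)]
  = 0.1910 + 0.4715 + 0.3113
  = 0.9738 bits

I(S;T) = H(S) + H(T) - H(S,T)
  = 0.9738 + 0.9738 - 0.9738
  = 0.9738 bits

Distribution 2 (U, V):
Marginal P(U) (row sums):
  P(U=0) = 1/16 + 0 + 1/8 = 3/16
  P(U=1) = 1/8 + 1/16 + 3/8 = 9/16
  P(U=2) = 1/16 + 1/16 + 1/8 = 1/4
Marginal P(V) (column sums):
  P(V=0) = 1/16 + 1/8 + 1/16 = 1/4
  P(V=1) = 0 + 1/16 + 1/16 = 1/8
  P(V=2) = 1/8 + 3/8 + 1/8 = 5/8

H(U) = -[(3/16)·log₂(3/16) + (9/16)·log₂(9/16) + (1/4)·log₂(1/4)]
  = 0.4528 + 0.4669 + 0.5000
  = 1.4197 bits
H(V) = -[(1/4)·log₂(1/4) + (1/8)·log₂(1/8) + (5/8)·log₂(5/8)]
  = 0.5000 + 0.3750 + 0.4238
  = 1.2988 bits
H(U,V) = -[(1/16)·log₂(1/16) + (1/8)·log₂(1/8) + (1/8)·log₂(1/8) + (1/16)·log₂(1/16) + (3/8)·log₂(3/8) + (1/16)·log₂(1/16) + (1/16)·log₂(1/16) + (1/8)·log₂(1/8)]
  = 0.2500 + 0.3750 + 0.3750 + 0.2500 + 0.5306 + 0.2500 + 0.2500 + 0.3750
  = 2.6556 bits

I(U;V) = H(U) + H(V) - H(U,V)
  = 1.4197 + 1.2988 - 2.6556
  = 0.0629 bits

I(S;T) = 0.9738 bits > I(U;V) = 0.0629 bits, so (S, T) has the higher mutual information (stronger dependence).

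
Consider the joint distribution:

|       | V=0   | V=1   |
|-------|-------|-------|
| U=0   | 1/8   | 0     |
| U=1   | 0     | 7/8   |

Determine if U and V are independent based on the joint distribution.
Marginal P(U) (row sums):
  P(U=0) = 1/8 + 0 = 1/8
  P(U=1) = 0 + 7/8 = 7/8
Marginal P(V) (column sums):
  P(V=0) = 1/8 + 0 = 1/8
  P(V=1) = 0 + 7/8 = 7/8

U and V are independent iff P(U=i,V=j) = P(U=i)·P(V=j) for every cell.
  P(U=0)·P(V=0) = 1/8 × 1/8 = 1/64, but P(U=0,V=0) = 1/8 ✗

No, U and V are not independent. Quantitatively, I(U;V) > 0:

H(U) = -[(1/8)·log₂(1/8) + (7/8)·log₂(7/8)]
  = 0.3750 + 0.1686
  = 0.5436 bits
H(V) = -[(1/8)·log₂(1/8) + (7/8)·log₂(7/8)]
  = 0.3750 + 0.1686
  = 0.5436 bits
H(U,V) = -[(1/8)·log₂(1/8) + (7/8)·log₂(7/8)]
  = 0.3750 + 0.1686
  = 0.5436 bits
I(U;V) = H(U) + H(V) - H(U,V) = 0.5436 + 0.5436 - 0.5436 = 0.5436 bits > 0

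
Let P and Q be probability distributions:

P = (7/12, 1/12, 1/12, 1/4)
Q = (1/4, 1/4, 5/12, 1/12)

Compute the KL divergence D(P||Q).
D(P||Q) = Σ P(i) log₂(P(i)/Q(i))
  i=0: (7/12) × log₂((7/12)/(1/4)) = (7/12) × log₂(7/3) = 0.7131
  i=1: (1/12) × log₂((1/12)/(1/4)) = (1/12) × log₂(1/3) = -0.1321
  i=2: (1/12) × log₂((1/12)/(5/12)) = (1/12) × log₂(1/5) = -0.1935
  i=3: (1/4) × log₂((1/4)/(1/12)) = (1/4) × log₂(3) = 0.3962
D(P||Q) = 0.7131 - 0.1321 - 0.1935 + 0.3962
  = 0.7837 bits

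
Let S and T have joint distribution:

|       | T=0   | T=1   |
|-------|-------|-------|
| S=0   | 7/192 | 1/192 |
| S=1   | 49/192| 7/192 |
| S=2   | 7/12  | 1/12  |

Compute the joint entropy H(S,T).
H(S,T) = -Σ P(S,T) log₂ P(S,T), summed over the non-zero cells:
H(S,T) = -[(7/192)·log₂(7/192) + (1/192)·log₂(1/192) + (49/192)·log₂(49/192) + (7/192)·log₂(7/192) + (7/12)·log₂(7/12) + (1/12)·log₂(1/12)]
  = 0.1742 + 0.0395 + 0.5028 + 0.1742 + 0.4536 + 0.2987
  = 1.6430 bits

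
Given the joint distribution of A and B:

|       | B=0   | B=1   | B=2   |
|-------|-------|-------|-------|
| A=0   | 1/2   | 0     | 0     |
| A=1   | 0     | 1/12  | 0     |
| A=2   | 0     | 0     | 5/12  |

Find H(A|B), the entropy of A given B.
Marginal P(B) (column sums):
  P(B=0) = 1/2 + 0 + 0 = 1/2
  P(B=1) = 0 + 1/12 + 0 = 1/12
  P(B=2) = 0 + 0 + 5/12 = 5/12

H(A|B) = -Σ P(A,B)·log₂ P(A|B), where P(A|B) = P(A,B) / P(B)
  (cells with P(A,B) = 0 contribute 0)
  (A=0,B=0): P(A|B) = (1/2)/(1/2) = 1;  -(1/2)·log₂(1) = 0.0000
  (A=1,B=1): P(A|B) = (1/12)/(1/12) = 1;  -(1/12)·log₂(1) = 0.0000
  (A=2,B=2): P(A|B) = (5/12)/(5/12) = 1;  -(5/12)·log₂(1) = 0.0000
H(A|B) = 0.0000 + 0.0000 + 0.0000
  = 0.0000 bits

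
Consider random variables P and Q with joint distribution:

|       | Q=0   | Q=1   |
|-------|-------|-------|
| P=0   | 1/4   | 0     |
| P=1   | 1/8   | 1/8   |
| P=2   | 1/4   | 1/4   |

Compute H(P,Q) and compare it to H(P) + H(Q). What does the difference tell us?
Marginal P(P) (row sums):
  P(P=0) = 1/4 + 0 = 1/4
  P(P=1) = 1/8 + 1/8 = 1/4
  P(P=2) = 1/4 + 1/4 = 1/2
Marginal P(Q) (column sums):
  P(Q=0) = 1/4 + 1/8 + 1/4 = 5/8
  P(Q=1) = 0 + 1/8 + 1/4 = 3/8

H(P,Q) = -[(1/4)·log₂(1/4) + (1/8)·log₂(1/8) + (1/8)·log₂(1/8) + (1/4)·log₂(1/4) + (1/4)·log₂(1/4)]
  = 0.5000 + 0.3750 + 0.3750 + 0.5000 + 0.5000
  = 2.2500 bits
H(P) = -[(1/4)·log₂(1/4) + (1/4)·log₂(1/4) + (1/2)·log₂(1/2)]
  = 0.5000 + 0.5000 + 0.5000
  = 1.5000 bits
H(Q) = -[(5/8)·log₂(5/8) + (3/8)·log₂(3/8)]
  = 0.4238 + 0.5306
  = 0.9544 bits

H(P) + H(Q) = 1.5000 + 0.9544 = 2.4544 bits
Difference: H(P) + H(Q) - H(P,Q) = 2.4544 - 2.2500 = 0.2044 bits = I(P;Q)

The difference is the mutual information; it is positive here, so P and Q are dependent (knowing one reduces uncertainty about the other by 0.2044 bits).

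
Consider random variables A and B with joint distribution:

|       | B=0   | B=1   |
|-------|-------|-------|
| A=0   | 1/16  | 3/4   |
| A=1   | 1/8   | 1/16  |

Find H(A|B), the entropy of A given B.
Marginal P(B) (column sums):
  P(B=0) = 1/16 + 1/8 = 3/16
  P(B=1) = 3/4 + 1/16 = 13/16

H(A|B) = -Σ P(A,B)·log₂ P(A|B), where P(A|B) = P(A,B) / P(B)
  (A=0,B=0): P(A|B) = (1/16)/(3/16) = 1/3;  -(1/16)·log₂(1/3) = 0.0991
  (A=0,B=1): P(A|B) = (3/4)/(13/16) = 12/13;  -(3/4)·log₂(12/13) = 0.0866
  (A=1,B=0): P(A|B) = (1/8)/(3/16) = 2/3;  -(1/8)·log₂(2/3) = 0.0731
  (A=1,B=1): P(A|B) = (1/16)/(13/16) = 1/13;  -(1/16)·log₂(1/13) = 0.2313
H(A|B) = 0.0991 + 0.0866 + 0.0731 + 0.2313
  = 0.4901 bits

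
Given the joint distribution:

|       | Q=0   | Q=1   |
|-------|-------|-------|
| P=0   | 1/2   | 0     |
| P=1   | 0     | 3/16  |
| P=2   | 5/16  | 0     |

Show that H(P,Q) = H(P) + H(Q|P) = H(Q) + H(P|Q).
Marginal P(P) (row sums):
  P(P=0) = 1/2 + 0 = 1/2
  P(P=1) = 0 + 3/16 = 3/16
  P(P=2) = 5/16 + 0 = 5/16
Marginal P(Q) (column sums):
  P(Q=0) = 1/2 + 0 + 5/16 = 13/16
  P(Q=1) = 0 + 3/16 + 0 = 3/16

Decomposition 1: H(P) + H(Q|P)
H(P) = -[(1/2)·log₂(1/2) + (3/16)·log₂(3/16) + (5/16)·log₂(5/16)]
  = 0.5000 + 0.4528 + 0.5244
  = 1.4772 bits
H(Q|P) = -Σ P(P,Q)·log₂ P(Q|P), where P(Q|P) = P(P,Q) / P(P)
  (cells with P(P,Q) = 0 contribute 0)
  (P=0,Q=0): P(Q|P) = (1/2)/(1/2) = 1;  -(1/2)·log₂(1) = 0.0000
  (P=1,Q=1): P(Q|P) = (3/16)/(3/16) = 1;  -(3/16)·log₂(1) = 0.0000
  (P=2,Q=0): P(Q|P) = (5/16)/(5/16) = 1;  -(5/16)·log₂(1) = 0.0000
H(Q|P) = 0.0000 + 0.0000 + 0.0000
  = 0.0000 bits
H(P) + H(Q|P) = 1.4772 + 0.0000 = 1.4772 bits

Decomposition 2: H(Q) + H(P|Q)
H(Q) = -[(13/16)·log₂(13/16) + (3/16)·log₂(3/16)]
  = 0.2434 + 0.4528
  = 0.6962 bits
H(P|Q) = -Σ P(P,Q)·log₂ P(P|Q), where P(P|Q) = P(P,Q) / P(Q)
  (cells with P(P,Q) = 0 contribute 0)
  (P=0,Q=0): P(P|Q) = (1/2)/(13/16) = 8/13;  -(1/2)·log₂(8/13) = 0.3502
  (P=1,Q=1): P(P|Q) = (3/16)/(3/16) = 1;  -(3/16)·log₂(1) = 0.0000
  (P=2,Q=0): P(P|Q) = (5/16)/(13/16) = 5/13;  -(5/16)·log₂(5/13) = 0.4308
H(P|Q) = 0.3502 + 0.0000 + 0.4308
  = 0.7810 bits
H(Q) + H(P|Q) = 0.6962 + 0.7810 = 1.4772 bits

Direct computation of the joint entropy:
H(P,Q) = -[(1/2)·log₂(1/2) + (3/16)·log₂(3/16) + (5/16)·log₂(5/16)]
  = 0.5000 + 0.4528 + 0.5244
  = 1.4772 bits

All three agree: H(P,Q) = 1.4772 bits ✓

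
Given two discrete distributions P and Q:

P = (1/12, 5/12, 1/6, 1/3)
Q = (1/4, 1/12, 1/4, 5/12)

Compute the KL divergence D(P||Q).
D(P||Q) = Σ P(i) log₂(P(i)/Q(i))
  i=0: (1/12) × log₂((1/12)/(1/4)) = (1/12) × log₂(1/3) = -0.1321
  i=1: (5/12) × log₂((5/12)/(1/12)) = (5/12) × log₂(5) = 0.9675
  i=2: (1/6) × log₂((1/6)/(1/4)) = (1/6) × log₂(2/3) = -0.0975
  i=3: (1/3) × log₂((1/3)/(5/12)) = (1/3) × log₂(4/5) = -0.1073
D(P||Q) = -0.1321 + 0.9675 - 0.0975 - 0.1073
  = 0.6306 bits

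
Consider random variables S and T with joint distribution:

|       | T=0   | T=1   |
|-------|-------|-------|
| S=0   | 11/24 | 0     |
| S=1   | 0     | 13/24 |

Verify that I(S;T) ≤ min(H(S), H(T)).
Marginal P(S) (row sums):
  P(S=0) = 11/24 + 0 = 11/24
  P(S=1) = 0 + 13/24 = 13/24
Marginal P(T) (column sums):
  P(T=0) = 11/24 + 0 = 11/24
  P(T=1) = 0 + 13/24 = 13/24

H(S) = -[(11/24)·log₂(11/24) + (13/24)·log₂(13/24)]
  = 0.5159 + 0.4791
  = 0.9950 bits
H(T) = -[(11/24)·log₂(11/24) + (13/24)·log₂(13/24)]
  = 0.5159 + 0.4791
  = 0.9950 bits
H(S,T) = -[(11/24)·log₂(11/24) + (13/24)·log₂(13/24)]
  = 0.5159 + 0.4791
  = 0.9950 bits

I(S;T) = H(S) + H(T) - H(S,T)
  = 0.9950 + 0.9950 - 0.9950
  = 0.9950 bits

min(H(S), H(T)) = min(0.9950, 0.9950) = 0.9950 bits
Since 0.9950 ≤ 0.9950, the bound is satisfied ✓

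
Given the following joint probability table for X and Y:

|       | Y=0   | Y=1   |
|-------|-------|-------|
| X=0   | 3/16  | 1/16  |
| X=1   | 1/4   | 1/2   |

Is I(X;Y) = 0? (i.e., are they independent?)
Marginal P(X) (row sums):
  P(X=0) = 3/16 + 1/16 = 1/4
  P(X=1) = 1/4 + 1/2 = 3/4
Marginal P(Y) (column sums):
  P(Y=0) = 3/16 + 1/4 = 7/16
  P(Y=1) = 1/16 + 1/2 = 9/16

X and Y are independent iff P(X=i,Y=j) = P(X=i)·P(Y=j) for every cell.
  P(X=0)·P(Y=0) = 1/4 × 7/16 = 7/64, but P(X=0,Y=0) = 3/16 ✗

No, X and Y are not independent. Quantitatively, I(X;Y) > 0:

H(X) = -[(1/4)·log₂(1/4) + (3/4)·log₂(3/4)]
  = 0.5000 + 0.3113
  = 0.8113 bits
H(Y) = -[(7/16)·log₂(7/16) + (9/16)·log₂(9/16)]
  = 0.5218 + 0.4669
  = 0.9887 bits
H(X,Y) = -[(3/16)·log₂(3/16) + (1/16)·log₂(1/16) + (1/4)·log₂(1/4) + (1/2)·log₂(1/2)]
  = 0.4528 + 0.2500 + 0.5000 + 0.5000
  = 1.7028 bits
I(X;Y) = H(X) + H(Y) - H(X,Y) = 0.8113 + 0.9887 - 1.7028 = 0.0972 bits > 0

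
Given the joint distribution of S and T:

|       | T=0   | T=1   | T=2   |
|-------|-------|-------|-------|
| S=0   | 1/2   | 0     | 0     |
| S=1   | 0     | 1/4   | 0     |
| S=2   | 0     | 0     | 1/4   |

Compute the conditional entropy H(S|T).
Marginal P(T) (column sums):
  P(T=0) = 1/2 + 0 + 0 = 1/2
  P(T=1) = 0 + 1/4 + 0 = 1/4
  P(T=2) = 0 + 0 + 1/4 = 1/4

H(S|T) = -Σ P(S,T)·log₂ P(S|T), where P(S|T) = P(S,T) / P(T)
  (cells with P(S,T) = 0 contribute 0)
  (S=0,T=0): P(S|T) = (1/2)/(1/2) = 1;  -(1/2)·log₂(1) = 0.0000
  (S=1,T=1): P(S|T) = (1/4)/(1/4) = 1;  -(1/4)·log₂(1) = 0.0000
  (S=2,T=2): P(S|T) = (1/4)/(1/4) = 1;  -(1/4)·log₂(1) = 0.0000
H(S|T) = 0.0000 + 0.0000 + 0.0000
  = 0.0000 bits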